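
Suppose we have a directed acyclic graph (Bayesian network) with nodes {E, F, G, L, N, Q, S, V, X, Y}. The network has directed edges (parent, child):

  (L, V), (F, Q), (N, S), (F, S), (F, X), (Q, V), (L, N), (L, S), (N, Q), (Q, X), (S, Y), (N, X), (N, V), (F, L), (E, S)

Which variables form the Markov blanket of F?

{E, L, N, Q, S, X}

Recall MB(v) = parents ∪ children ∪ spouses, where spouses are the other parents of v's children.
F's parents: none.
F has children L, Q, S, X.
For each child, the remaining parents (spouses of F):
  L has no other parent.
  parents(Q) \ {F} = {N}.
  S's other parents are E, L, N.
  X also has parents N, Q.
MB(F) = {E, L, N, Q, S, X}.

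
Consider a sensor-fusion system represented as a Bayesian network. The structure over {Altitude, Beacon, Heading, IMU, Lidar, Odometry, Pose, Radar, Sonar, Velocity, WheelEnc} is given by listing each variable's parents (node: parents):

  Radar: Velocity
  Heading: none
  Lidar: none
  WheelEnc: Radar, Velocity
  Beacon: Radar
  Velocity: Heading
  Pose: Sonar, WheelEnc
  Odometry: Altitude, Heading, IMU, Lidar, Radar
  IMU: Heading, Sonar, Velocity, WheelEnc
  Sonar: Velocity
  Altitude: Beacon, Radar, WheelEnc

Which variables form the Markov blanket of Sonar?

Parents of Sonar: Velocity.
Sonar has children IMU, Pose.
Co-parents of Sonar (other parents of its children):
  Pose also has parent WheelEnc.
  IMU also has parents Heading, Velocity, WheelEnc.
So the Markov blanket of Sonar is {Heading, IMU, Pose, Velocity, WheelEnc}.

{Heading, IMU, Pose, Velocity, WheelEnc}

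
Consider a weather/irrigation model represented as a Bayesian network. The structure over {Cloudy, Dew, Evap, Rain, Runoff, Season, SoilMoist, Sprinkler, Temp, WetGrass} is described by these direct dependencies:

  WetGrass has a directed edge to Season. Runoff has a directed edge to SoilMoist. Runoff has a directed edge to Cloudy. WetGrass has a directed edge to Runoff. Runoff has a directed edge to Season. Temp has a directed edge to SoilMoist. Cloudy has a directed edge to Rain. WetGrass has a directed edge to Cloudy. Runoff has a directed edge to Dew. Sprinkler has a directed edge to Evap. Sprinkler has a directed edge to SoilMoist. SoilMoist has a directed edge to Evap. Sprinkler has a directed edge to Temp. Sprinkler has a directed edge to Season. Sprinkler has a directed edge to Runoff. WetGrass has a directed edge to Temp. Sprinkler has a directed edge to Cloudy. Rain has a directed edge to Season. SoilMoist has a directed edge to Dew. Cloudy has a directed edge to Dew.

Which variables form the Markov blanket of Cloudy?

{Dew, Rain, Runoff, SoilMoist, Sprinkler, WetGrass}

Cloudy has parents Runoff, Sprinkler, WetGrass.
Children of Cloudy: Dew, Rain.
Parents of each child, excluding Cloudy:
  Rain: —
  Dew: Runoff, SoilMoist
Union: {Runoff, Sprinkler, WetGrass} ∪ {Dew, Rain} ∪ {Runoff, SoilMoist} = {Dew, Rain, Runoff, SoilMoist, Sprinkler, WetGrass}.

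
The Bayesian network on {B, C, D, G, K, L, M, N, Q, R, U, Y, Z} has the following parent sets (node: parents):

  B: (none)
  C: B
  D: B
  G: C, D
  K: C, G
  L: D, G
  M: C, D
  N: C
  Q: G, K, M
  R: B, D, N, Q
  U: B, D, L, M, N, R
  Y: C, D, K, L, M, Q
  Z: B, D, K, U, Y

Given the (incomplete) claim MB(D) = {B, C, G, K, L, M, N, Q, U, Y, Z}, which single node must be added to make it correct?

D has children G, L, M, R, U, Y, Z.
D has parent B.
Parents of each child, excluding D:
  G's other parent is C.
  L's other parent is G.
  M's other parent is C.
  R also has parents B, N, Q.
  U also has parents B, L, M, N, R.
  parents(Y) \ {D} = {C, K, L, M, Q}.
  Z's other parents are B, K, U, Y.
MB(D) = {B, C, G, K, L, M, N, Q, R, U, Y, Z}.
Comparing with the claimed set, R is missing.

R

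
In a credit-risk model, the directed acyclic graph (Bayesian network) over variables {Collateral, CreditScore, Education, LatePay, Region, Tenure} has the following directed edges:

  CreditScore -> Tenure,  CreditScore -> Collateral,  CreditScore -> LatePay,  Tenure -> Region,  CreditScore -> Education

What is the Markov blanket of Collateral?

{CreditScore}

By definition, MB(Collateral) is built from Collateral's parents, Collateral's children, and the co-parents of Collateral.
Pa(Collateral) = {CreditScore}.
Children of Collateral: none.
Collateral has no children, so there are no co-parents.
So the Markov blanket of Collateral is {CreditScore}.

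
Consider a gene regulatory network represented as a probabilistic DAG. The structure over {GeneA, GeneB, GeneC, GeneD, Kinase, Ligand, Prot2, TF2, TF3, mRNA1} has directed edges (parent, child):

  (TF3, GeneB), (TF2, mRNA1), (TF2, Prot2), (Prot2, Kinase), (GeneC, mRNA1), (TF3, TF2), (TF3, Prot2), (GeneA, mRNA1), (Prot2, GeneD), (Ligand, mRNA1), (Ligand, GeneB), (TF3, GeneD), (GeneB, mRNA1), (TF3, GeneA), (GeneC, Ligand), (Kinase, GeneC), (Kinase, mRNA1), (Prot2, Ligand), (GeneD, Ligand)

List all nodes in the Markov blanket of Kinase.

{GeneA, GeneB, GeneC, Ligand, Prot2, TF2, mRNA1}

The Markov blanket of a node is its parents, its children, and the other parents of its children.
Parents of Kinase: Prot2.
Kinase has children GeneC, mRNA1.
Other parents of Kinase's children:
  GeneC: —
  mRNA1: GeneA, GeneB, GeneC, Ligand, TF2
So the Markov blanket of Kinase is {GeneA, GeneB, GeneC, Ligand, Prot2, TF2, mRNA1}.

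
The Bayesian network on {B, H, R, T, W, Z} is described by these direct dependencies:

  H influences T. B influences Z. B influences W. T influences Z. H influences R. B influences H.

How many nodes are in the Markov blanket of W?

1

W's parents: B.
Children of W: none.
W has no children, so there are no co-parents.
MB(W) = {B}, which has 1 node.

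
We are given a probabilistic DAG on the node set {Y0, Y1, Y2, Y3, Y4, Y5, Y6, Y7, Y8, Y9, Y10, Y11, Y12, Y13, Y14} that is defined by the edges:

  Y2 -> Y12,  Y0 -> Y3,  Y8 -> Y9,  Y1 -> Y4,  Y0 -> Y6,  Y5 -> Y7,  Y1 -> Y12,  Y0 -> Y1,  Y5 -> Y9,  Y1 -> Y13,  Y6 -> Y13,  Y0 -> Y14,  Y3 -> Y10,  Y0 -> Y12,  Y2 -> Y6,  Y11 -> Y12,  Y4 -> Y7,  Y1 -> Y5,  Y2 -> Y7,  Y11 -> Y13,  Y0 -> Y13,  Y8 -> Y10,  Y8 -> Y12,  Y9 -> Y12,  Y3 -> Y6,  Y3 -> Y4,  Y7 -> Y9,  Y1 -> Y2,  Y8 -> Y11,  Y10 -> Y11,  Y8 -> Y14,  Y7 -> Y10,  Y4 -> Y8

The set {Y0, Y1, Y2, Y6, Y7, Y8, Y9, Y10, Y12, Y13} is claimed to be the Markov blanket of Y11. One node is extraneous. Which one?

Y11's children: Y12, Y13.
Y11 has parents Y8, Y10.
For each child, the remaining parents (spouses of Y11):
  Y12's other parents are Y0, Y1, Y2, Y8, Y9.
  Y13's other parents are Y0, Y1, Y6.
MB(Y11) = {Y0, Y1, Y2, Y6, Y8, Y9, Y10, Y12, Y13}.
Y7 is neither a parent, child, nor co-parent of Y11, so it does not belong.

Y7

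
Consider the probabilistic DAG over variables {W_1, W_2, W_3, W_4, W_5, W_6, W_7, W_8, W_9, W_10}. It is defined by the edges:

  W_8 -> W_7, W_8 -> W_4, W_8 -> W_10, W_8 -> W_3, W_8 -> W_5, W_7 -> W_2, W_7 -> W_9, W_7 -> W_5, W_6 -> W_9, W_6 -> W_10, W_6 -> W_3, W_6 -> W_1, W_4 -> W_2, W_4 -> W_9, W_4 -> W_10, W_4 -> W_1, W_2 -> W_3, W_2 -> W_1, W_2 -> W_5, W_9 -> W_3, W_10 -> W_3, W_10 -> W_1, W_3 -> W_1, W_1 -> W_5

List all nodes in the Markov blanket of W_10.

{W_1, W_2, W_3, W_4, W_6, W_8, W_9}

W_10's parents: W_4, W_6, W_8.
W_10 has children W_1, W_3.
For each child, the remaining parents (spouses of W_10):
  W_3 also has parents W_2, W_6, W_8, W_9.
  W_1's other parents are W_2, W_3, W_4, W_6.
So the Markov blanket of W_10 is {W_1, W_2, W_3, W_4, W_6, W_8, W_9}.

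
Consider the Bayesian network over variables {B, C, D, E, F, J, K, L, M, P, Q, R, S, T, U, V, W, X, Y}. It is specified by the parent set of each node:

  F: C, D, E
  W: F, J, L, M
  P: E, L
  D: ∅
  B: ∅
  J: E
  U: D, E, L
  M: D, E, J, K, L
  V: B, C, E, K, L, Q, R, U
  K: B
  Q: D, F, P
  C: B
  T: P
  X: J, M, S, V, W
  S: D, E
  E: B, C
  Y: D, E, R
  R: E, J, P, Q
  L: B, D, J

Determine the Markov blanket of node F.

{C, D, E, J, L, M, P, Q, W}

F's children: Q, W.
Parents of F: C, D, E.
Parents of each child, excluding F:
  Q's other parents are D, P.
  W also has parents J, L, M.
MB(F) = {C, D, E, J, L, M, P, Q, W}.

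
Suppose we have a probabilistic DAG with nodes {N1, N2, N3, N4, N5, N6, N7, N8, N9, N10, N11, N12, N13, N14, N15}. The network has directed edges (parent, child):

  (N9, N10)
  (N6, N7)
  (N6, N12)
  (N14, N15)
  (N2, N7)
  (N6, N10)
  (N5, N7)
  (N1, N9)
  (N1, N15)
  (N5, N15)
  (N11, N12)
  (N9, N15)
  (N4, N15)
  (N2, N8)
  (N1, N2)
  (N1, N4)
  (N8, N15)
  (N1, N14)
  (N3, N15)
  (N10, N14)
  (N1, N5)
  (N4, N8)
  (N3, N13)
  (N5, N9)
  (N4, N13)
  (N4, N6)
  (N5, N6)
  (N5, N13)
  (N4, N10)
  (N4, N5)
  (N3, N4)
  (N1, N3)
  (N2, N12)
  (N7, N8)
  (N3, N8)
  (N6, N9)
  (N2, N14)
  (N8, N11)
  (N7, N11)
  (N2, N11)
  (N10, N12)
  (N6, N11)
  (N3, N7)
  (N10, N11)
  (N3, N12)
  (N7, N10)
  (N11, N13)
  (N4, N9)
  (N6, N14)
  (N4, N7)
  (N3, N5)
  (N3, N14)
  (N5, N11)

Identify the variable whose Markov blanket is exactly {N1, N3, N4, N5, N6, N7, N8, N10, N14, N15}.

N9

The target node must have every member of {N1, N3, N4, N5, N6, N7, N8, N10, N14, N15} as a parent, child, or co-parent, and no others.
Parents of N9: N1, N4, N5, N6; children: N10, N15; co-parents: N1, N3, N4, N5, N6, N7, N8, N14.
These exactly cover the given set, so the node is N9.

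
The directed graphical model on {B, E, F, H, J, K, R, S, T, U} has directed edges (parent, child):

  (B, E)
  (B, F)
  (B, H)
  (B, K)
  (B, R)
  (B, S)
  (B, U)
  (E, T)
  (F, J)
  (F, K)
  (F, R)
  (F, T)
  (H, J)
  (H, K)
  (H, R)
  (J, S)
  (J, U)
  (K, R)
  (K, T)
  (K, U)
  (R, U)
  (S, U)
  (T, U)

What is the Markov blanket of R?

R's parents: B, F, H, K.
R has child U.
Co-parents of R (other parents of its children):
  parents(U) \ {R} = {B, J, K, S, T}.
Union: {B, F, H, K} ∪ {U} ∪ {B, J, K, S, T} = {B, F, H, J, K, S, T, U}.

{B, F, H, J, K, S, T, U}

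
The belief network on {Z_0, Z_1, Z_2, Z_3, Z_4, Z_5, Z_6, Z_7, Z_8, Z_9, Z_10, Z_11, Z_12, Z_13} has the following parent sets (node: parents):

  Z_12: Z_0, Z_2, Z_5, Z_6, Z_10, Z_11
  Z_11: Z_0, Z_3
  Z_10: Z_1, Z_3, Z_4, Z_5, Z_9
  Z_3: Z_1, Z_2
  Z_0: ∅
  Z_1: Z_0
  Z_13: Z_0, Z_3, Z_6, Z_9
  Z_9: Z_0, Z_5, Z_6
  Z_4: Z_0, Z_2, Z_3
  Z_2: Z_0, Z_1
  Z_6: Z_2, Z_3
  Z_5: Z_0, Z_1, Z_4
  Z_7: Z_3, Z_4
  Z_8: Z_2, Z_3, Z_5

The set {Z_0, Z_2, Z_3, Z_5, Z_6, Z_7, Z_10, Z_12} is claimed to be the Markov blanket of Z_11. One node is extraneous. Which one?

Z_7

The Markov blanket of a node is its parents, its children, and the other parents of its children.
Z_11's children: Z_12.
Pa(Z_11) = {Z_0, Z_3}.
For each child, the remaining parents (spouses of Z_11):
  Z_12: Z_0, Z_2, Z_5, Z_6, Z_10
MB(Z_11) = {Z_0, Z_2, Z_3, Z_5, Z_6, Z_10, Z_12}.
Z_7 is neither a parent, child, nor co-parent of Z_11, so it does not belong.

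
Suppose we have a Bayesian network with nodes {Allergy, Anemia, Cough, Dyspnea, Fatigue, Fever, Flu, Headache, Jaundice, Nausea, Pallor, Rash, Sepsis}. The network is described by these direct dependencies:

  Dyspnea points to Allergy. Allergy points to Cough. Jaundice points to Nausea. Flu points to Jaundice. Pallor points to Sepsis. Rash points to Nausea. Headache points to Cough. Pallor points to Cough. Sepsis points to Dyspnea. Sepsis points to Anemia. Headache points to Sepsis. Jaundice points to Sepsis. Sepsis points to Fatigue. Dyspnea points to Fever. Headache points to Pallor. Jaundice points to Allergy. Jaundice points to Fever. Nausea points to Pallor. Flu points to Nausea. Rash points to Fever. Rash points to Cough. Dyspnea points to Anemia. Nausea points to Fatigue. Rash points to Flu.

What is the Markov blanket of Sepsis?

{Anemia, Dyspnea, Fatigue, Headache, Jaundice, Nausea, Pallor}

Sepsis's parents: Headache, Jaundice, Pallor.
Sepsis has children Anemia, Dyspnea, Fatigue.
Parents of each child, excluding Sepsis:
  Dyspnea: no additional parents.
  parents(Anemia) \ {Sepsis} = {Dyspnea}.
  parents(Fatigue) \ {Sepsis} = {Nausea}.
Taking the union gives {Anemia, Dyspnea, Fatigue, Headache, Jaundice, Nausea, Pallor}.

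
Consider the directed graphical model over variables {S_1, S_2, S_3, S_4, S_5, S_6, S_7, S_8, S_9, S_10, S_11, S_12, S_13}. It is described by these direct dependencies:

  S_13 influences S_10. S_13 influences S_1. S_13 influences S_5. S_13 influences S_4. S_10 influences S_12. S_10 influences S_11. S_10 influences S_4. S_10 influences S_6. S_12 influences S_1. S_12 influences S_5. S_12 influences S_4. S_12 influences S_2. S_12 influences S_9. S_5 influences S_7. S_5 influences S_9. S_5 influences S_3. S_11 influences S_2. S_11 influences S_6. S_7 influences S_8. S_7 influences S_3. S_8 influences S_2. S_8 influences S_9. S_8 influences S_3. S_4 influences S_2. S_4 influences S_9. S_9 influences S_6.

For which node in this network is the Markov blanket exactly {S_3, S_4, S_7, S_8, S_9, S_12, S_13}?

S_5

The target node must have every member of {S_3, S_4, S_7, S_8, S_9, S_12, S_13} as a parent, child, or co-parent, and no others.
Parents of S_5: S_12, S_13; children: S_3, S_7, S_9; co-parents: S_4, S_7, S_8, S_12.
These exactly cover the given set, so the node is S_5.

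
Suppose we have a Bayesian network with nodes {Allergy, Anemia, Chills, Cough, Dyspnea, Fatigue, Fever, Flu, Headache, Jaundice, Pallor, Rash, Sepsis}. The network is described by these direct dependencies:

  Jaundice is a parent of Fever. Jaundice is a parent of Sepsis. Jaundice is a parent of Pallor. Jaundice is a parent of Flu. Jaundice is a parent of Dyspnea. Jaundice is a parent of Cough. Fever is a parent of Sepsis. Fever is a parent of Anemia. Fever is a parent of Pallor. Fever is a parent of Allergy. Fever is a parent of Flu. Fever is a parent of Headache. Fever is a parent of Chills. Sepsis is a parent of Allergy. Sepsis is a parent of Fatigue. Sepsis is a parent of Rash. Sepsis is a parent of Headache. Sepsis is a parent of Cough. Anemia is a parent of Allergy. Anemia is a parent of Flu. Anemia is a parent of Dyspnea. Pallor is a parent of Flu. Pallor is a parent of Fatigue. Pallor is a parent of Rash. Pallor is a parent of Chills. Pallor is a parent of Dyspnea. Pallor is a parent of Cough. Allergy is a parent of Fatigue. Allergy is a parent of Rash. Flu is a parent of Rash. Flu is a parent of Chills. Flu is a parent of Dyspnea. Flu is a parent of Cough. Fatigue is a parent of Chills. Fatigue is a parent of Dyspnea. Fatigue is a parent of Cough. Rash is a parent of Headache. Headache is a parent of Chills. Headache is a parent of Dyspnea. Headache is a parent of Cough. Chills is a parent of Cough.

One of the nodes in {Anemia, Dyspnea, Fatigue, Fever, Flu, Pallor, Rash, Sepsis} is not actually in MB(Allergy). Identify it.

Dyspnea

Pa(Allergy) = {Anemia, Fever, Sepsis}.
Allergy has children Fatigue, Rash.
Parents of each child, excluding Allergy:
  Fatigue also has parents Pallor, Sepsis.
  Rash's other parents are Flu, Pallor, Sepsis.
MB(Allergy) = {Anemia, Fatigue, Fever, Flu, Pallor, Rash, Sepsis}.
Dyspnea is neither a parent, child, nor co-parent of Allergy, so it does not belong.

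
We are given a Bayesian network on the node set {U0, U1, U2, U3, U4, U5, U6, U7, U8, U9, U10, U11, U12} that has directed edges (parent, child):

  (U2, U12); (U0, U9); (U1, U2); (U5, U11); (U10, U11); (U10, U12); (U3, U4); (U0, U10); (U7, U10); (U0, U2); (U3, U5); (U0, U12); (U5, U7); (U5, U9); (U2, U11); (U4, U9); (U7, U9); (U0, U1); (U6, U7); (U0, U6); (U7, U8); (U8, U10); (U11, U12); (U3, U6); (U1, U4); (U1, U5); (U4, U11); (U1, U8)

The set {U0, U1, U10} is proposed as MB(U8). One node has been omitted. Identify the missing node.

U7

Parents of U8: U1, U7.
U8's children: U10.
Co-parents of U8 (other parents of its children):
  U10 also has parents U0, U7.
MB(U8) = {U0, U1, U7, U10}.
Comparing with the claimed set, U7 is missing.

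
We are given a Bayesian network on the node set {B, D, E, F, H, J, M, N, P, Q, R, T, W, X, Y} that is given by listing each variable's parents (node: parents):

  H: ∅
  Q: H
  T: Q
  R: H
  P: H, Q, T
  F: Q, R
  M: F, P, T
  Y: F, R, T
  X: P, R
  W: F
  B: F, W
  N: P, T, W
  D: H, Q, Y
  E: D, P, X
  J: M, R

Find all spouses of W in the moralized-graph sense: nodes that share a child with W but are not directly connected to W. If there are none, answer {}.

{P, T}

Children of W: B, N.
  B's other parent is F.
  N also has parents P, T.
Excluding nodes already adjacent to W (B, F, N), the co-parent-only contribution is {P, T}.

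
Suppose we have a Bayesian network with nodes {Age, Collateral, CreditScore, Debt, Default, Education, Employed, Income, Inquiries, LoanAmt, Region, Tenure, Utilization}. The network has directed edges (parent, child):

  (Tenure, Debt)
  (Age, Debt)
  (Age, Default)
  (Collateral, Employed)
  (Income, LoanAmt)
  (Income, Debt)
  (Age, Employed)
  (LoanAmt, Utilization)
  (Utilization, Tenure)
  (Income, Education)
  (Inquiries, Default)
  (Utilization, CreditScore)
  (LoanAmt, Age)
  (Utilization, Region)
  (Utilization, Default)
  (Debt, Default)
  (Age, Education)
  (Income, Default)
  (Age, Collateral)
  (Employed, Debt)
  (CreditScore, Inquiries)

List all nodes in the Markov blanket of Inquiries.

{Age, CreditScore, Debt, Default, Income, Utilization}

Inquiries has child Default.
Inquiries's parents: CreditScore.
Other parents of Inquiries's children:
  Default: Age, Debt, Income, Utilization
So the Markov blanket of Inquiries is {Age, CreditScore, Debt, Default, Income, Utilization}.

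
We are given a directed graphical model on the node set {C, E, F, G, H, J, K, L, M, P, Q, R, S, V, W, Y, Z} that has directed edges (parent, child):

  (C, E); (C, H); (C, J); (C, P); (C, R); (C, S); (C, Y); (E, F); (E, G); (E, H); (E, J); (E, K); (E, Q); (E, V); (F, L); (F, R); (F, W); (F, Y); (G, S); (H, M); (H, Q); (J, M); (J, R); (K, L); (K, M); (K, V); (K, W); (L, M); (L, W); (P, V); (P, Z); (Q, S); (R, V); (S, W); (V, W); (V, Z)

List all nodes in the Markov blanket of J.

{C, E, F, H, K, L, M, R}

By definition, MB(J) is built from J's parents, J's children, and the co-parents of J.
J's children: M, R.
Pa(J) = {C, E}.
Co-parents of J (other parents of its children):
  parents(M) \ {J} = {H, K, L}.
  R's other parents are C, F.
So the Markov blanket of J is {C, E, F, H, K, L, M, R}.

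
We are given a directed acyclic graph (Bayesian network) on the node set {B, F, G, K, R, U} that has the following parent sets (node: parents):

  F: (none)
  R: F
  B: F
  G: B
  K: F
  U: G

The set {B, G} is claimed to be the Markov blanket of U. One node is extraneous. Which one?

Parents of U: G.
U's children: none.
With no children, U has no spouses; the co-parent set is empty.
MB(U) = {G}.
B is neither a parent, child, nor co-parent of U, so it does not belong.

B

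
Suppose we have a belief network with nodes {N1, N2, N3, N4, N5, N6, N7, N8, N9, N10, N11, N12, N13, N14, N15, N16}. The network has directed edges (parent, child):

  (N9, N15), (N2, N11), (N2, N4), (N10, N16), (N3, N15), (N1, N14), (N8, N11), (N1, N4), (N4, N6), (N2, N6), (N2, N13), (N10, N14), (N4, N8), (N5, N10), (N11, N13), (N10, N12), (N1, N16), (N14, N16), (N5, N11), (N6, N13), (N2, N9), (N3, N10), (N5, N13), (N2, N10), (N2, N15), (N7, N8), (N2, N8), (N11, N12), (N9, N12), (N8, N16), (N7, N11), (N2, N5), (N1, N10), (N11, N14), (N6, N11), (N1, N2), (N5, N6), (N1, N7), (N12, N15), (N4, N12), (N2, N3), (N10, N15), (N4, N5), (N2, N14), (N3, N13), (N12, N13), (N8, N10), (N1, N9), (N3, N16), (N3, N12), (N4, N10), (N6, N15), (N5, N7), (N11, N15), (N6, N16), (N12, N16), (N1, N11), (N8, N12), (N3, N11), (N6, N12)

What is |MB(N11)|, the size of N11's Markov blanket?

Children of N11: N12, N13, N14, N15.
N11's parents: N1, N2, N3, N5, N6, N7, N8.
Other parents of N11's children:
  N12's other parents are N3, N4, N6, N8, N9, N10.
  N13's other parents are N2, N3, N5, N6, N12.
  N14's other parents are N1, N2, N10.
  parents(N15) \ {N11} = {N2, N3, N6, N9, N10, N12}.
MB(N11) = {N1, N2, N3, N4, N5, N6, N7, N8, N9, N10, N12, N13, N14, N15}, which has 14 nodes.

14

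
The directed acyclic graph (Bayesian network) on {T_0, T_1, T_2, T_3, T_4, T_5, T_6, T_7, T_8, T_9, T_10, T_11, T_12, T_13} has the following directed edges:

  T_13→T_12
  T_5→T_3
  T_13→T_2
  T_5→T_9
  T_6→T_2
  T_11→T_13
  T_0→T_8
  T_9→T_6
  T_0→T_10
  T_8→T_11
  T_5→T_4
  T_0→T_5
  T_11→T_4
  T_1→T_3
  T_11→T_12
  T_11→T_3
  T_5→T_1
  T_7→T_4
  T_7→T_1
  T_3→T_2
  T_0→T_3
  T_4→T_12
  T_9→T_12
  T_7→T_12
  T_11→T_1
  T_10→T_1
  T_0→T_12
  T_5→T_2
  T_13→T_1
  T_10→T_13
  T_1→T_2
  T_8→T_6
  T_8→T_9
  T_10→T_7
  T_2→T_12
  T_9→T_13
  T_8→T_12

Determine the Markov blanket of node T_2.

Recall MB(v) = parents ∪ children ∪ spouses, where spouses are the other parents of v's children.
Children of T_2: T_12.
Pa(T_2) = {T_1, T_3, T_5, T_6, T_13}.
For each child, the remaining parents (spouses of T_2):
  T_12: T_0, T_4, T_7, T_8, T_9, T_11, T_13
MB(T_2) = {T_0, T_1, T_3, T_4, T_5, T_6, T_7, T_8, T_9, T_11, T_12, T_13}.

{T_0, T_1, T_3, T_4, T_5, T_6, T_7, T_8, T_9, T_11, T_12, T_13}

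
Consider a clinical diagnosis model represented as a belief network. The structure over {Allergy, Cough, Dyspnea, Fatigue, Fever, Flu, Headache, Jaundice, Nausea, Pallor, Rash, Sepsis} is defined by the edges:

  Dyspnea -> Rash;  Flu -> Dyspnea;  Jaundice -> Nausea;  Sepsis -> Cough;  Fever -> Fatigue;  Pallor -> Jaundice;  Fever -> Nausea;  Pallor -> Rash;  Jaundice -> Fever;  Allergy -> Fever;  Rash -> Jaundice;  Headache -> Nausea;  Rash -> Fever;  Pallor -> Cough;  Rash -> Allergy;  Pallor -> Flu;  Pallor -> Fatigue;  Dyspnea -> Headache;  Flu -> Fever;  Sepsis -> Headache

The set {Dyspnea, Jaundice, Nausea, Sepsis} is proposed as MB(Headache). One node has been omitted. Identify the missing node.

Fever

A node's Markov blanket = Pa ∪ Ch ∪ (parents of Ch other than the node itself).
Ch(Headache) = {Nausea}.
Headache has parents Dyspnea, Sepsis.
Other parents of Headache's children:
  Nausea also has parents Fever, Jaundice.
MB(Headache) = {Dyspnea, Fever, Jaundice, Nausea, Sepsis}.
Comparing with the claimed set, Fever is missing.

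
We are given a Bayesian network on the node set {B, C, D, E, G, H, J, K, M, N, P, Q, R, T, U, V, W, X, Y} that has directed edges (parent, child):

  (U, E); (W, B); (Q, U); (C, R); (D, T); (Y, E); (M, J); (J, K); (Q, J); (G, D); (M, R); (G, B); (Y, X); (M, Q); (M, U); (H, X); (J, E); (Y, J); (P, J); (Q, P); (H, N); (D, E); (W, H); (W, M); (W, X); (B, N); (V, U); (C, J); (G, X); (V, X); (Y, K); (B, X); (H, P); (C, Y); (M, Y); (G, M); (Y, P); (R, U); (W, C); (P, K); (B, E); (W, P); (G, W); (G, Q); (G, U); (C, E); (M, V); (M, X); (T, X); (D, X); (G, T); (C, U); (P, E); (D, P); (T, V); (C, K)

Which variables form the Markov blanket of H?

{B, D, G, M, N, P, Q, T, V, W, X, Y}

A node's Markov blanket = Pa ∪ Ch ∪ (parents of Ch other than the node itself).
H's children: N, P, X.
H's parents: W.
Other parents of H's children:
  X: B, D, G, M, T, V, W, Y
  P: D, Q, W, Y
  N: B
So the Markov blanket of H is {B, D, G, M, N, P, Q, T, V, W, X, Y}.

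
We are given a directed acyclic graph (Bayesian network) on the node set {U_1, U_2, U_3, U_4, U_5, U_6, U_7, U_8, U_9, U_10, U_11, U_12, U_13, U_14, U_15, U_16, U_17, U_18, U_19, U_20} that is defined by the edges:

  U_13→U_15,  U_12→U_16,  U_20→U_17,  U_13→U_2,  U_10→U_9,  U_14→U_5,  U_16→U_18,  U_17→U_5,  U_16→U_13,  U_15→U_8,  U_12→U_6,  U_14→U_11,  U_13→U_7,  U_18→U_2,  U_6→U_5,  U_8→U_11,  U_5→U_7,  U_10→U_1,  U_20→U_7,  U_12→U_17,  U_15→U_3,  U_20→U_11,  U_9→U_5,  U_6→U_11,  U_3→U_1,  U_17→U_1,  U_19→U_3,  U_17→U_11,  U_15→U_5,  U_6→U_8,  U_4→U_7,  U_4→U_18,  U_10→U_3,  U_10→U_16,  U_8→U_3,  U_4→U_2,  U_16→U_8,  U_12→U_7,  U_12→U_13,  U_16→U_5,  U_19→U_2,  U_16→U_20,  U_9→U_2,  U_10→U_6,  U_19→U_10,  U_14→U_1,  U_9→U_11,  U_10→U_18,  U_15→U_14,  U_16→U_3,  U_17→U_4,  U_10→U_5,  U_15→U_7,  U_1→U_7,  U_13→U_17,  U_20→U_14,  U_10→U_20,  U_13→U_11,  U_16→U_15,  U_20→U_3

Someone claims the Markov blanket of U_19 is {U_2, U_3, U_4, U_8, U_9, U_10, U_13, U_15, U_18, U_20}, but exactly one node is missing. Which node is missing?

The Markov blanket of a node is its parents, its children, and the other parents of its children.
Ch(U_19) = {U_2, U_3, U_10}.
U_19 has no parents.
For each child, the remaining parents (spouses of U_19):
  U_10 has no other parent.
  U_3's other parents are U_8, U_10, U_15, U_16, U_20.
  U_2 also has parents U_4, U_9, U_13, U_18.
MB(U_19) = {U_2, U_3, U_4, U_8, U_9, U_10, U_13, U_15, U_16, U_18, U_20}.
Comparing with the claimed set, U_16 is missing.

U_16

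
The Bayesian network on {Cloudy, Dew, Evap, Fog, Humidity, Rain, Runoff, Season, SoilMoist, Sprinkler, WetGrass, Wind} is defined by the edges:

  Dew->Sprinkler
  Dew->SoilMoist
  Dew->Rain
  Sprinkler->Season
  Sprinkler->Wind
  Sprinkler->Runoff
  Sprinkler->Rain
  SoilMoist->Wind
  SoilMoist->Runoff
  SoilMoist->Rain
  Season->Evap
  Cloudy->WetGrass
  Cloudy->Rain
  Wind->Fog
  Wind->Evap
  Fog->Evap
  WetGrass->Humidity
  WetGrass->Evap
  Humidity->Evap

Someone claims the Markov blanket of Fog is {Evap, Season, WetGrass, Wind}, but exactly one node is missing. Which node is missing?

By definition, MB(Fog) is built from Fog's parents, Fog's children, and the co-parents of Fog.
Pa(Fog) = {Wind}.
Children of Fog: Evap.
For each child, the remaining parents (spouses of Fog):
  parents(Evap) \ {Fog} = {Humidity, Season, WetGrass, Wind}.
MB(Fog) = {Evap, Humidity, Season, WetGrass, Wind}.
Comparing with the claimed set, Humidity is missing.

Humidity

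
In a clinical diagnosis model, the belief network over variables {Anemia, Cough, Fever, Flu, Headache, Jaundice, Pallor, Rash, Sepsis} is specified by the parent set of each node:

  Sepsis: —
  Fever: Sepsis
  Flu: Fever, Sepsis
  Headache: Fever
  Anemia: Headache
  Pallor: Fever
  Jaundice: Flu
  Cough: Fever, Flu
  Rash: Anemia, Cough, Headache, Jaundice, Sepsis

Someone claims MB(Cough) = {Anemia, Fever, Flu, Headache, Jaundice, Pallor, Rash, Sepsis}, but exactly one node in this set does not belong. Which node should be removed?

Pallor

By definition, MB(Cough) is built from Cough's parents, Cough's children, and the co-parents of Cough.
Pa(Cough) = {Fever, Flu}.
Children of Cough: Rash.
Other parents of Cough's children:
  parents(Rash) \ {Cough} = {Anemia, Headache, Jaundice, Sepsis}.
MB(Cough) = {Anemia, Fever, Flu, Headache, Jaundice, Rash, Sepsis}.
Pallor is neither a parent, child, nor co-parent of Cough, so it does not belong.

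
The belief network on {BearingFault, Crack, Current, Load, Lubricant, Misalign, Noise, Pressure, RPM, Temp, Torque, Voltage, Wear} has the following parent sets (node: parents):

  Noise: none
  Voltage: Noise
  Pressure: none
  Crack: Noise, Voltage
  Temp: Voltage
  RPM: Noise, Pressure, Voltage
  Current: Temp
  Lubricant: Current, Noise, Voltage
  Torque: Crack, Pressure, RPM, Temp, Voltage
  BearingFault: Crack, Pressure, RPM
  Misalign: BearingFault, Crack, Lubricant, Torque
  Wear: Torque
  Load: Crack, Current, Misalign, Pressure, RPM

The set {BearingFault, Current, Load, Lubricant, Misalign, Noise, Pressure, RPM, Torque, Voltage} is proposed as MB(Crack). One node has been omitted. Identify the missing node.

Temp

Crack has parents Noise, Voltage.
Ch(Crack) = {BearingFault, Load, Misalign, Torque}.
For each child, the remaining parents (spouses of Crack):
  Torque: Pressure, RPM, Temp, Voltage
  BearingFault: Pressure, RPM
  Misalign: BearingFault, Lubricant, Torque
  Load: Current, Misalign, Pressure, RPM
MB(Crack) = {BearingFault, Current, Load, Lubricant, Misalign, Noise, Pressure, RPM, Temp, Torque, Voltage}.
Comparing with the claimed set, Temp is missing.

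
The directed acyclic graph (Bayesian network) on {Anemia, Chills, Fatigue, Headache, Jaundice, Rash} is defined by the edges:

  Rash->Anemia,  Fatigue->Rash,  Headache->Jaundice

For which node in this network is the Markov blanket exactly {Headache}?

The target node must have every member of {Headache} as a parent, child, or co-parent, and no others.
Parents of Jaundice: Headache; children: none; co-parents: none.
These exactly cover the given set, so the node is Jaundice.

Jaundice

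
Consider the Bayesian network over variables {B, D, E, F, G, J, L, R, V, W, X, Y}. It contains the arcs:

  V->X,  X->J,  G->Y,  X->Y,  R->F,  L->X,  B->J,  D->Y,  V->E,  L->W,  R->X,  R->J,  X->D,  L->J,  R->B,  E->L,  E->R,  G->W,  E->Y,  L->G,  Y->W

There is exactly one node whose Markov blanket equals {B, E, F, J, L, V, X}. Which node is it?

The target node must have every member of {B, E, F, J, L, V, X} as a parent, child, or co-parent, and no others.
Parents of R: E; children: B, F, J, X; co-parents: B, L, V, X.
These exactly cover the given set, so the node is R.

R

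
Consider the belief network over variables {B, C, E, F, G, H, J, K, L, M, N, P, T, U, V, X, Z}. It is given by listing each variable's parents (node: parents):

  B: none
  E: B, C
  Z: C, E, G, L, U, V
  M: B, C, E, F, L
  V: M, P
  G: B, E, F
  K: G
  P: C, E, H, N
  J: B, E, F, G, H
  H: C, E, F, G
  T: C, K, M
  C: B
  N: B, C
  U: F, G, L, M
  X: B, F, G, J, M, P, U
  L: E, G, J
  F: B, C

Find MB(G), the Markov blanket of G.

G has children H, J, K, L, U, X, Z.
G's parents: B, E, F.
Other parents of G's children:
  H: C, E, F
  J: B, E, F, H
  K: —
  L: E, J
  U: F, L, M
  X: B, F, J, M, P, U
  Z: C, E, L, U, V
Taking the union gives {B, C, E, F, H, J, K, L, M, P, U, V, X, Z}.

{B, C, E, F, H, J, K, L, M, P, U, V, X, Z}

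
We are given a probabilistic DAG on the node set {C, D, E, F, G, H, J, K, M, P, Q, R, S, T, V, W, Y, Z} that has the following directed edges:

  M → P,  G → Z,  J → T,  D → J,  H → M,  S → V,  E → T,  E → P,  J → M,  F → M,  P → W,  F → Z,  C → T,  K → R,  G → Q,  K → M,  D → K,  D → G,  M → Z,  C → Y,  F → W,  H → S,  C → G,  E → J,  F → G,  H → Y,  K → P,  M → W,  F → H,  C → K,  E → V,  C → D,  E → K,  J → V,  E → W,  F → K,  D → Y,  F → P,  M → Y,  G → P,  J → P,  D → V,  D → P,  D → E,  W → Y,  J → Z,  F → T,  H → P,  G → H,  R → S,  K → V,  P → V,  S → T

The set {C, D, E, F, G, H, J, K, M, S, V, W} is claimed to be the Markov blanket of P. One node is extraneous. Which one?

C

P has children V, W.
P has parents D, E, F, G, H, J, K, M.
Co-parents of P (other parents of its children):
  V's other parents are D, E, J, K, S.
  parents(W) \ {P} = {E, F, M}.
MB(P) = {D, E, F, G, H, J, K, M, S, V, W}.
C is neither a parent, child, nor co-parent of P, so it does not belong.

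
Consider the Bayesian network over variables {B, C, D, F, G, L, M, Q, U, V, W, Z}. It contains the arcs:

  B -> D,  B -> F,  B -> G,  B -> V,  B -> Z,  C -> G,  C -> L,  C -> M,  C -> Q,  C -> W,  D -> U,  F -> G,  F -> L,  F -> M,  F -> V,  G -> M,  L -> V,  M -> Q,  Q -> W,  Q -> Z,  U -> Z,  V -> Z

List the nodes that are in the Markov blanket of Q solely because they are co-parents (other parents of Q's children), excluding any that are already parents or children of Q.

Children of Q: W, Z.
  W: C
  Z: B, U, V
Excluding nodes already adjacent to Q (C, M, W, Z), the co-parent-only contribution is {B, U, V}.

{B, U, V}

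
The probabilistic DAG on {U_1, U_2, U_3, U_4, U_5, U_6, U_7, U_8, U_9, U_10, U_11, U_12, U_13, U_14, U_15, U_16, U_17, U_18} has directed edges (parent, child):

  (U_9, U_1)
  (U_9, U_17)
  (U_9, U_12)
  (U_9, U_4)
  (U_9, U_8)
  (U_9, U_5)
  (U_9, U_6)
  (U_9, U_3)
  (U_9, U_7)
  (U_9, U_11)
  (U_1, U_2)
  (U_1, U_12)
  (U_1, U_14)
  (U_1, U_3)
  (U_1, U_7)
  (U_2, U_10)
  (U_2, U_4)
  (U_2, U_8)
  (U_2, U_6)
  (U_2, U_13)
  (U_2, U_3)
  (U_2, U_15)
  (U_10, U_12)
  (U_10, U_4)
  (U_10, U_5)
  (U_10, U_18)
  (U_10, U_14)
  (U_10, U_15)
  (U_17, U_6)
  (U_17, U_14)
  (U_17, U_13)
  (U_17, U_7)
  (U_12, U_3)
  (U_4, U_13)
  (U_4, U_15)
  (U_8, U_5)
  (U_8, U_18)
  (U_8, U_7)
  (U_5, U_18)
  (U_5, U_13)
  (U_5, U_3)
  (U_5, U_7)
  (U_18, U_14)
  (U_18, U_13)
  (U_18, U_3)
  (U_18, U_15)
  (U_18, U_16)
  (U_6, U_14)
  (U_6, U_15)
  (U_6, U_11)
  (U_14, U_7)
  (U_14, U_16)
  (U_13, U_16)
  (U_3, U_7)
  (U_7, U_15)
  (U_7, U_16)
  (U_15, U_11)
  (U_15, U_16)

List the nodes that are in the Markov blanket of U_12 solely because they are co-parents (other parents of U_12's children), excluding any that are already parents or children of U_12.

{U_2, U_5, U_18}

Children of U_12: U_3.
  U_3: U_1, U_2, U_5, U_9, U_18
Excluding nodes already adjacent to U_12 (U_1, U_3, U_9, U_10), the co-parent-only contribution is {U_2, U_5, U_18}.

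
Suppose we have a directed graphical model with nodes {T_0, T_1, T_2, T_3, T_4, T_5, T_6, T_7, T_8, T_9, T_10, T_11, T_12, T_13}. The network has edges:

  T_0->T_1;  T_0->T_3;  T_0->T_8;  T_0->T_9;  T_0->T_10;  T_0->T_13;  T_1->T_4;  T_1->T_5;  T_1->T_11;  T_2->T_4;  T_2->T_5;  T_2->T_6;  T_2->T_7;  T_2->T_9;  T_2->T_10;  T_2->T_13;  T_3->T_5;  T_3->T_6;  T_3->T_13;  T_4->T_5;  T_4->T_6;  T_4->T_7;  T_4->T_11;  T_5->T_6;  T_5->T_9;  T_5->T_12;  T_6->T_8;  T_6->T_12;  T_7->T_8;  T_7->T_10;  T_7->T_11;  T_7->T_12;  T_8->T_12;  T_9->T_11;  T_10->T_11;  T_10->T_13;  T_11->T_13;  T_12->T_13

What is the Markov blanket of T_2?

By definition, MB(T_2) is built from T_2's parents, T_2's children, and the co-parents of T_2.
T_2 has children T_4, T_5, T_6, T_7, T_9, T_10, T_13.
T_2's parents: none.
Parents of each child, excluding T_2:
  T_4: T_1
  T_5: T_1, T_3, T_4
  T_6: T_3, T_4, T_5
  T_7: T_4
  T_9: T_0, T_5
  T_10: T_0, T_7
  T_13: T_0, T_3, T_10, T_11, T_12
MB(T_2) = {T_0, T_1, T_3, T_4, T_5, T_6, T_7, T_9, T_10, T_11, T_12, T_13}.

{T_0, T_1, T_3, T_4, T_5, T_6, T_7, T_9, T_10, T_11, T_12, T_13}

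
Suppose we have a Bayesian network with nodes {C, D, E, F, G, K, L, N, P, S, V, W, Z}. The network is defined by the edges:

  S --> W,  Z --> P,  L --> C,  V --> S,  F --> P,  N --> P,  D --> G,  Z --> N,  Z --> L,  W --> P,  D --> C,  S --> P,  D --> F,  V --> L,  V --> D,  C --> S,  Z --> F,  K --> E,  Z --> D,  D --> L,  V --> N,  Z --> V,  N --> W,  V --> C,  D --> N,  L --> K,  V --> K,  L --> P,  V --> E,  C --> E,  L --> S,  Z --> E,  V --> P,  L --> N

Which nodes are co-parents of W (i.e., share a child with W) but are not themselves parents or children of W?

Children of W: P.
  P's other parents are F, L, N, S, V, Z.
Excluding nodes already adjacent to W (N, P, S), the co-parent-only contribution is {F, L, V, Z}.

{F, L, V, Z}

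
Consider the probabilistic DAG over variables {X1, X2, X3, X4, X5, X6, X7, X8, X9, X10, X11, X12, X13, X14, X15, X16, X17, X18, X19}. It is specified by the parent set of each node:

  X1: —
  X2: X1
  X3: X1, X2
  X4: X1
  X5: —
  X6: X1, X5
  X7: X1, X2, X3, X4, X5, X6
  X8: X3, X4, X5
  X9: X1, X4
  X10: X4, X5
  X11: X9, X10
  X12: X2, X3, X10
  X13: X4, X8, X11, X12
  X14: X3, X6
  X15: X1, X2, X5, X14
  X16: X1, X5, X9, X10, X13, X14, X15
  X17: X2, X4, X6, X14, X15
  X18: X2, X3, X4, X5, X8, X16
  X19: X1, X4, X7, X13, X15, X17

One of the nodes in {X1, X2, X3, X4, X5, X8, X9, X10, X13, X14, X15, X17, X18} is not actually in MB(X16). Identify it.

X17

A node's Markov blanket = Pa ∪ Ch ∪ (parents of Ch other than the node itself).
Pa(X16) = {X1, X5, X9, X10, X13, X14, X15}.
Children of X16: X18.
Co-parents of X16 (other parents of its children):
  X18: X2, X3, X4, X5, X8
MB(X16) = {X1, X2, X3, X4, X5, X8, X9, X10, X13, X14, X15, X18}.
X17 is neither a parent, child, nor co-parent of X16, so it does not belong.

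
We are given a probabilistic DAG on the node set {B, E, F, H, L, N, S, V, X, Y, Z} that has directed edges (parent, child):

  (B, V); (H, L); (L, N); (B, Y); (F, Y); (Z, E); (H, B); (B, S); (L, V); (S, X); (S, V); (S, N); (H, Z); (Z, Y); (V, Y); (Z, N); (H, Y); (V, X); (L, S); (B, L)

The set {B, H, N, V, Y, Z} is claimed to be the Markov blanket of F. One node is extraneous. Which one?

The Markov blanket of a node is its parents, its children, and the other parents of its children.
Ch(F) = {Y}.
Pa(F) = {}.
For each child, the remaining parents (spouses of F):
  parents(Y) \ {F} = {B, H, V, Z}.
MB(F) = {B, H, V, Y, Z}.
N is neither a parent, child, nor co-parent of F, so it does not belong.

N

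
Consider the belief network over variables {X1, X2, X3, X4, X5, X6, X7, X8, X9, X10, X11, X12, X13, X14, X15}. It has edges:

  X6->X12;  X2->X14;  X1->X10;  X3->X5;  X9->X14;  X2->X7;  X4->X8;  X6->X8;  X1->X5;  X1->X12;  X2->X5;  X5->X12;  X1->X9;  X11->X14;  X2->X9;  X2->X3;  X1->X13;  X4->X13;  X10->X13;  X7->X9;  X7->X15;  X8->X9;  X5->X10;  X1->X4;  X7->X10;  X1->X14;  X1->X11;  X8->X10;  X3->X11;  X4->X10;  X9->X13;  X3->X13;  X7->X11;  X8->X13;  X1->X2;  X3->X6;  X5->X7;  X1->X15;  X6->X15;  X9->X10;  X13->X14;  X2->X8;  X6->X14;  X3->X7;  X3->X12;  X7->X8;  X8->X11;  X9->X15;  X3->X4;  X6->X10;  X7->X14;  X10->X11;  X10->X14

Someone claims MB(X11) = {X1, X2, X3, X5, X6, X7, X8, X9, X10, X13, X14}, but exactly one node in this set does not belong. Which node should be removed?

X5

X11's parents: X1, X3, X7, X8, X10.
Ch(X11) = {X14}.
For each child, the remaining parents (spouses of X11):
  X14 also has parents X1, X2, X6, X7, X9, X10, X13.
MB(X11) = {X1, X2, X3, X6, X7, X8, X9, X10, X13, X14}.
X5 is neither a parent, child, nor co-parent of X11, so it does not belong.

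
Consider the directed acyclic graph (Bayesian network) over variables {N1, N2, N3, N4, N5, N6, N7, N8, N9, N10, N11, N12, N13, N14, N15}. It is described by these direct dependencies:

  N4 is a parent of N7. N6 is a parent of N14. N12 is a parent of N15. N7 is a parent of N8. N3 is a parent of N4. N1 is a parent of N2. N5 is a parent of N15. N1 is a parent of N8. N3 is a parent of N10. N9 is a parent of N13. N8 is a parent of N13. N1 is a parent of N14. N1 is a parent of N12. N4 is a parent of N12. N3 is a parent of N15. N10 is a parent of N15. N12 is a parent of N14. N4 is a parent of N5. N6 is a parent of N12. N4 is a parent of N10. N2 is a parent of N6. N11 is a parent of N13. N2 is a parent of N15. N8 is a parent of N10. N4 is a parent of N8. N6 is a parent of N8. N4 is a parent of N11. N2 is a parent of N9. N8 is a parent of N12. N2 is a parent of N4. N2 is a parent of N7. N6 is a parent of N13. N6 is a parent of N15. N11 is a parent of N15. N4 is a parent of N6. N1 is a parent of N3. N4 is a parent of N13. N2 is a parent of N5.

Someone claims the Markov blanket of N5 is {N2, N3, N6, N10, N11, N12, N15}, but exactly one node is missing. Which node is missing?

The Markov blanket of a node is its parents, its children, and the other parents of its children.
N5 has child N15.
Parents of N5: N2, N4.
For each child, the remaining parents (spouses of N5):
  N15's other parents are N2, N3, N6, N10, N11, N12.
MB(N5) = {N2, N3, N4, N6, N10, N11, N12, N15}.
Comparing with the claimed set, N4 is missing.

N4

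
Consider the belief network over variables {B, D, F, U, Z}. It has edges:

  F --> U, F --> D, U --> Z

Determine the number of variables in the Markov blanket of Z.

1

Recall MB(v) = parents ∪ children ∪ spouses, where spouses are the other parents of v's children.
Z has parent U.
Z's children: none.
Z has no children, so there are no co-parents.
MB(Z) = {U}, which has 1 node.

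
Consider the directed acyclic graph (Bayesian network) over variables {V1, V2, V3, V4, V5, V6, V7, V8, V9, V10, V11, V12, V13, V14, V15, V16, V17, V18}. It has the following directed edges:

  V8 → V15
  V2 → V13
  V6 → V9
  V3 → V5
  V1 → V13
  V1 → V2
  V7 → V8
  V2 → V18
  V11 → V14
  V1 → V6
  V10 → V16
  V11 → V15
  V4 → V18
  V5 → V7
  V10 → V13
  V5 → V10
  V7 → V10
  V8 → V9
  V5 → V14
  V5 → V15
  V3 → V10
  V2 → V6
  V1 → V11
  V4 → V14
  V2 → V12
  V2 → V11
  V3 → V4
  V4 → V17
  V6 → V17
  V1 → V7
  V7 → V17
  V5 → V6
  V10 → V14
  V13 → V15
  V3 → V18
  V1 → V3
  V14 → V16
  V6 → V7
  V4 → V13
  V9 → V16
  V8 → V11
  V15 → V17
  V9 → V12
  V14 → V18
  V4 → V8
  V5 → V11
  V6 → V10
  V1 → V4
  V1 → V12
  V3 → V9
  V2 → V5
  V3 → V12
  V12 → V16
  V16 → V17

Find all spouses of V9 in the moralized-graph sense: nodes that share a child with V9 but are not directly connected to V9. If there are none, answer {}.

Children of V9: V12, V16.
  V12's other parents are V1, V2, V3.
  parents(V16) \ {V9} = {V10, V12, V14}.
Excluding nodes already adjacent to V9 (V3, V6, V8, V12, V16), the co-parent-only contribution is {V1, V2, V10, V14}.

{V1, V2, V10, V14}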